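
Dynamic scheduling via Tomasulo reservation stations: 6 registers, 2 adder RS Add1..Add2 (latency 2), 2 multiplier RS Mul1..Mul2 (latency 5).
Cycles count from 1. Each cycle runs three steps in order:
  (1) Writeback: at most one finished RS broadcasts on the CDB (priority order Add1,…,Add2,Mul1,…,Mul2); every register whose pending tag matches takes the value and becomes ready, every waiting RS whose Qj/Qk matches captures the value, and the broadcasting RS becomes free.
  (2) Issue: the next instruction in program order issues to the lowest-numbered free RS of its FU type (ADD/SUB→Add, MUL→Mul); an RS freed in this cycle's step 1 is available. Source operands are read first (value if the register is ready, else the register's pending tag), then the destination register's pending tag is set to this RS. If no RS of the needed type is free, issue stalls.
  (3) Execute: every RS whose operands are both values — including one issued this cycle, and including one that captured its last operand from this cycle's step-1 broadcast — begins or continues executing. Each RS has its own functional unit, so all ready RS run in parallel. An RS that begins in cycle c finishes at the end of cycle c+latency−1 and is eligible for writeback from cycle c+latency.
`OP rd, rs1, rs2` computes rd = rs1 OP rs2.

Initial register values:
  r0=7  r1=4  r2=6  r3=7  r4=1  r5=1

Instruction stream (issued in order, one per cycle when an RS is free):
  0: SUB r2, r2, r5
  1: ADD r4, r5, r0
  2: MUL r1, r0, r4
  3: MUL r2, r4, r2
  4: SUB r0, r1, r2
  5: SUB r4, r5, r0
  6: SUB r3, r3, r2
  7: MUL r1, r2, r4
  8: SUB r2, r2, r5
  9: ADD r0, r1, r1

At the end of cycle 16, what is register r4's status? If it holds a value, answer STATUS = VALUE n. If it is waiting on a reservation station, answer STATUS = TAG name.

c1: issue SUB r2<-Add1 | r0:7,r1:4,r2:Add1,r3:7,r4:1,r5:1
c2: issue ADD r4<-Add2 | r0:7,r1:4,r2:Add1,r3:7,r4:Add2,r5:1
c3: CDB Add1=5; issue MUL r1<-Mul1 | r0:7,r1:Mul1,r2:5,r3:7,r4:Add2,r5:1
c4: CDB Add2=8; issue MUL r2<-Mul2 | r0:7,r1:Mul1,r2:Mul2,r3:7,r4:8,r5:1
c5: issue SUB r0<-Add1 | r0:Add1,r1:Mul1,r2:Mul2,r3:7,r4:8,r5:1
c6: issue SUB r4<-Add2 | r0:Add1,r1:Mul1,r2:Mul2,r3:7,r4:Add2,r5:1
c7: stall | r0:Add1,r1:Mul1,r2:Mul2,r3:7,r4:Add2,r5:1
c8: stall | r0:Add1,r1:Mul1,r2:Mul2,r3:7,r4:Add2,r5:1
c9: CDB Mul1=56; stall | r0:Add1,r1:56,r2:Mul2,r3:7,r4:Add2,r5:1
c10: CDB Mul2=40; stall | r0:Add1,r1:56,r2:40,r3:7,r4:Add2,r5:1
c11: stall | r0:Add1,r1:56,r2:40,r3:7,r4:Add2,r5:1
c12: CDB Add1=16; issue SUB r3<-Add1 | r0:16,r1:56,r2:40,r3:Add1,r4:Add2,r5:1
c13: issue MUL r1<-Mul1 | r0:16,r1:Mul1,r2:40,r3:Add1,r4:Add2,r5:1
c14: CDB Add1=-33; issue SUB r2<-Add1 | r0:16,r1:Mul1,r2:Add1,r3:-33,r4:Add2,r5:1
c15: CDB Add2=-15; issue ADD r0<-Add2 | r0:Add2,r1:Mul1,r2:Add1,r3:-33,r4:-15,r5:1
c16: CDB Add1=39 | r0:Add2,r1:Mul1,r2:39,r3:-33,r4:-15,r5:1

STATUS = VALUE -15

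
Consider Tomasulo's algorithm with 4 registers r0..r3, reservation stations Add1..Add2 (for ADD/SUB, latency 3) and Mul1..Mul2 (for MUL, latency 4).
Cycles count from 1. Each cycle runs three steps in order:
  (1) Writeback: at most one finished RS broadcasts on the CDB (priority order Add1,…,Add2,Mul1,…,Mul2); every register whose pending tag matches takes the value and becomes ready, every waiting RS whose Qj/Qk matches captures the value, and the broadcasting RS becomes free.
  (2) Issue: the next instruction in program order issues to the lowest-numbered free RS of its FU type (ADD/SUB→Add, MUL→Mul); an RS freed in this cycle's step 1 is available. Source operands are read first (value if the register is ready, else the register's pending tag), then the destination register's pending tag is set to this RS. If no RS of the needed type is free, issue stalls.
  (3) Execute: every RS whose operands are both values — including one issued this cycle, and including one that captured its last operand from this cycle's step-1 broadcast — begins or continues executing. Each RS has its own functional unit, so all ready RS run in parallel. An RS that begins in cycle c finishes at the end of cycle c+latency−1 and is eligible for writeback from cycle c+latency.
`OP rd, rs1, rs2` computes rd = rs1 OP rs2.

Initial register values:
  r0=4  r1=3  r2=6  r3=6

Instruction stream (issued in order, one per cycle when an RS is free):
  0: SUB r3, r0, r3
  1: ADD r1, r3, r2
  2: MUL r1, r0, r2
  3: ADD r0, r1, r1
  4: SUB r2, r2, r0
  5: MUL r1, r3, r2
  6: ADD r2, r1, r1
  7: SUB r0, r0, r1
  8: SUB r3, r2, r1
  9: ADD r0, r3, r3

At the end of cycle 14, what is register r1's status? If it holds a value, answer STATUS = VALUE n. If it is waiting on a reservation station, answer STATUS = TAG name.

c1: issue SUB r3<-Add1 | r0:4,r1:3,r2:6,r3:Add1
c2: issue ADD r1<-Add2 | r0:4,r1:Add2,r2:6,r3:Add1
c3: issue MUL r1<-Mul1 | r0:4,r1:Mul1,r2:6,r3:Add1
c4: CDB Add1=-2; issue ADD r0<-Add1 | r0:Add1,r1:Mul1,r2:6,r3:-2
c5: stall | r0:Add1,r1:Mul1,r2:6,r3:-2
c6: stall | r0:Add1,r1:Mul1,r2:6,r3:-2
c7: CDB Add2=4; issue SUB r2<-Add2 | r0:Add1,r1:Mul1,r2:Add2,r3:-2
c8: CDB Mul1=24; issue MUL r1<-Mul1 | r0:Add1,r1:Mul1,r2:Add2,r3:-2
c9: stall | r0:Add1,r1:Mul1,r2:Add2,r3:-2
c10: stall | r0:Add1,r1:Mul1,r2:Add2,r3:-2
c11: CDB Add1=48; issue ADD r2<-Add1 | r0:48,r1:Mul1,r2:Add1,r3:-2
c12: stall | r0:48,r1:Mul1,r2:Add1,r3:-2
c13: stall | r0:48,r1:Mul1,r2:Add1,r3:-2
c14: CDB Add2=-42; issue SUB r0<-Add2 | r0:Add2,r1:Mul1,r2:Add1,r3:-2

STATUS = TAG Mul1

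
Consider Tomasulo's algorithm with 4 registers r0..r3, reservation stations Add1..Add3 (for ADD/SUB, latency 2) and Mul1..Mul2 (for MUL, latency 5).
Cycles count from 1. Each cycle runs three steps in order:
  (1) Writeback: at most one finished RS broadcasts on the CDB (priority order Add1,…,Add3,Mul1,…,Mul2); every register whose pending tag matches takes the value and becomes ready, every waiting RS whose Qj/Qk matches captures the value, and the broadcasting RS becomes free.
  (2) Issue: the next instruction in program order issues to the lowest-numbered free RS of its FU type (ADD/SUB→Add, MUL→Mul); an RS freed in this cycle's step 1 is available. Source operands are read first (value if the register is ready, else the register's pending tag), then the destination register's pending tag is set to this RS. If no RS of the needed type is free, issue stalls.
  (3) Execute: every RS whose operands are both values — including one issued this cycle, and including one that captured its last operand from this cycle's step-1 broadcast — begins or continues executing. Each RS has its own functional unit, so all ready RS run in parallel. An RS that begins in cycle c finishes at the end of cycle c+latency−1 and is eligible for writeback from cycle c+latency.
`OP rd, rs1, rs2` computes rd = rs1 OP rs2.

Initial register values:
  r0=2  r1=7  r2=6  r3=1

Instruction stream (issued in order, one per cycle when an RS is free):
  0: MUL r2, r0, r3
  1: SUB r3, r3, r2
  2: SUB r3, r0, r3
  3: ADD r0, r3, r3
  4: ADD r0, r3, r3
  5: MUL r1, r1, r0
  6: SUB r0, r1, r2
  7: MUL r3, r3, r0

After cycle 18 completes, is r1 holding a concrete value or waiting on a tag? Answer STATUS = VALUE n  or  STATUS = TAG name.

cycle 1: issue MUL r2<-Mul1 // r0:2,r1:7,r2:Mul1,r3:1
cycle 2: issue SUB r3<-Add1 // r0:2,r1:7,r2:Mul1,r3:Add1
cycle 3: issue SUB r3<-Add2 // r0:2,r1:7,r2:Mul1,r3:Add2
cycle 4: issue ADD r0<-Add3 // r0:Add3,r1:7,r2:Mul1,r3:Add2
cycle 5: stall // r0:Add3,r1:7,r2:Mul1,r3:Add2
cycle 6: CDB Mul1=2; stall // r0:Add3,r1:7,r2:2,r3:Add2
cycle 7: stall // r0:Add3,r1:7,r2:2,r3:Add2
cycle 8: CDB Add1=-1; issue ADD r0<-Add1 // r0:Add1,r1:7,r2:2,r3:Add2
cycle 9: issue MUL r1<-Mul1 // r0:Add1,r1:Mul1,r2:2,r3:Add2
cycle 10: CDB Add2=3; issue SUB r0<-Add2 // r0:Add2,r1:Mul1,r2:2,r3:3
cycle 11: issue MUL r3<-Mul2 // r0:Add2,r1:Mul1,r2:2,r3:Mul2
cycle 12: CDB Add1=6 // r0:Add2,r1:Mul1,r2:2,r3:Mul2
cycle 13: CDB Add3=6 // r0:Add2,r1:Mul1,r2:2,r3:Mul2
cycle 14: - // r0:Add2,r1:Mul1,r2:2,r3:Mul2
cycle 15: - // r0:Add2,r1:Mul1,r2:2,r3:Mul2
cycle 16: - // r0:Add2,r1:Mul1,r2:2,r3:Mul2
cycle 17: CDB Mul1=42 // r0:Add2,r1:42,r2:2,r3:Mul2
cycle 18: - // r0:Add2,r1:42,r2:2,r3:Mul2

STATUS = VALUE 42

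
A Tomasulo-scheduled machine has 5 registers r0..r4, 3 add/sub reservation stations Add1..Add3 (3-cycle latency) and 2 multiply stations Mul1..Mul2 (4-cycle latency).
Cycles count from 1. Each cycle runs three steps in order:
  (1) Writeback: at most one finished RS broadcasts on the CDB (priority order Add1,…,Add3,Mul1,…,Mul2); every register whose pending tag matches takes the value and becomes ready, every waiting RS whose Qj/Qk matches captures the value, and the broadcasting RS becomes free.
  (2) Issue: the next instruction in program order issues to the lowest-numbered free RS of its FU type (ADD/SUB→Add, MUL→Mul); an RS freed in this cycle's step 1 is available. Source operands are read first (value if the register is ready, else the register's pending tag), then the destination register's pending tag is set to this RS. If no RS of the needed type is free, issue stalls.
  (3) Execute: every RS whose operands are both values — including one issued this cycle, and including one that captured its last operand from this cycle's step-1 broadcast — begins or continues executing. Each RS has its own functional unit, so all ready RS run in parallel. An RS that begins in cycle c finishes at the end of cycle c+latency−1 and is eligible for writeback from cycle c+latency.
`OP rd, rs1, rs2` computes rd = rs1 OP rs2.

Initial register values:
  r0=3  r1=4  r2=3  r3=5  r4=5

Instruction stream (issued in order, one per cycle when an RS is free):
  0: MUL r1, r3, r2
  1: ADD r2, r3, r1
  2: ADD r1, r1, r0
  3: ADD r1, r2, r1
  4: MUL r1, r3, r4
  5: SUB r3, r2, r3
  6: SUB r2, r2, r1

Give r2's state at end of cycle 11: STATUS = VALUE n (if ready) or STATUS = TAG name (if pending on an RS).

c1: issue MUL r1<-Mul1 | r0:3,r1:Mul1,r2:3,r3:5,r4:5
c2: issue ADD r2<-Add1 | r0:3,r1:Mul1,r2:Add1,r3:5,r4:5
c3: issue ADD r1<-Add2 | r0:3,r1:Add2,r2:Add1,r3:5,r4:5
c4: issue ADD r1<-Add3 | r0:3,r1:Add3,r2:Add1,r3:5,r4:5
c5: CDB Mul1=15; issue MUL r1<-Mul1 | r0:3,r1:Mul1,r2:Add1,r3:5,r4:5
c6: stall | r0:3,r1:Mul1,r2:Add1,r3:5,r4:5
c7: stall | r0:3,r1:Mul1,r2:Add1,r3:5,r4:5
c8: CDB Add1=20; issue SUB r3<-Add1 | r0:3,r1:Mul1,r2:20,r3:Add1,r4:5
c9: CDB Add2=18; issue SUB r2<-Add2 | r0:3,r1:Mul1,r2:Add2,r3:Add1,r4:5
c10: CDB Mul1=25 | r0:3,r1:25,r2:Add2,r3:Add1,r4:5
c11: CDB Add1=15 | r0:3,r1:25,r2:Add2,r3:15,r4:5

STATUS = TAG Add2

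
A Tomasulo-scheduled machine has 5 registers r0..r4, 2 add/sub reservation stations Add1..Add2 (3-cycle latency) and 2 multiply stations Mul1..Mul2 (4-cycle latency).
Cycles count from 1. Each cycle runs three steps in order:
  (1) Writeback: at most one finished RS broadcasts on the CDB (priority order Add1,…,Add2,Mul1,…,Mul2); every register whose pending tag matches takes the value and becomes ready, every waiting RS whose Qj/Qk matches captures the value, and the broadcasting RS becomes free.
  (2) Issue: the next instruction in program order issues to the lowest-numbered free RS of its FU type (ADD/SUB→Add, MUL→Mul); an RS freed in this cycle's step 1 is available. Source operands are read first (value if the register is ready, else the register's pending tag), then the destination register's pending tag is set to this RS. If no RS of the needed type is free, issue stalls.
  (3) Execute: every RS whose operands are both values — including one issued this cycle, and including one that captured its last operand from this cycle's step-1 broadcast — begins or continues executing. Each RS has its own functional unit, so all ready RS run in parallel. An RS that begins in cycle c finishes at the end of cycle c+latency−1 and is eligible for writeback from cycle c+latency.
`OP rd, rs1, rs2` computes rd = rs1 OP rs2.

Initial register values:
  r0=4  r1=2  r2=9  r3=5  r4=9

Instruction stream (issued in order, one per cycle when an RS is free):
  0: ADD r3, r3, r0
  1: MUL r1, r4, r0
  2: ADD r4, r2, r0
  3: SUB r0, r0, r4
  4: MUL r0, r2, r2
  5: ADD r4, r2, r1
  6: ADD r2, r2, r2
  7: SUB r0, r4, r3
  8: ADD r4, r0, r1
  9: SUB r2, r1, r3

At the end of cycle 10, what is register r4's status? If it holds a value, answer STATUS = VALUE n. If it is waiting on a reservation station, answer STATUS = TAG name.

STATUS = VALUE 45

c1: issue ADD r3<-Add1 | r0:4,r1:2,r2:9,r3:Add1,r4:9
c2: issue MUL r1<-Mul1 | r0:4,r1:Mul1,r2:9,r3:Add1,r4:9
c3: issue ADD r4<-Add2 | r0:4,r1:Mul1,r2:9,r3:Add1,r4:Add2
c4: CDB Add1=9; issue SUB r0<-Add1 | r0:Add1,r1:Mul1,r2:9,r3:9,r4:Add2
c5: issue MUL r0<-Mul2 | r0:Mul2,r1:Mul1,r2:9,r3:9,r4:Add2
c6: CDB Add2=13; issue ADD r4<-Add2 | r0:Mul2,r1:Mul1,r2:9,r3:9,r4:Add2
c7: CDB Mul1=36; stall | r0:Mul2,r1:36,r2:9,r3:9,r4:Add2
c8: stall | r0:Mul2,r1:36,r2:9,r3:9,r4:Add2
c9: CDB Add1=-9; issue ADD r2<-Add1 | r0:Mul2,r1:36,r2:Add1,r3:9,r4:Add2
c10: CDB Add2=45; issue SUB r0<-Add2 | r0:Add2,r1:36,r2:Add1,r3:9,r4:45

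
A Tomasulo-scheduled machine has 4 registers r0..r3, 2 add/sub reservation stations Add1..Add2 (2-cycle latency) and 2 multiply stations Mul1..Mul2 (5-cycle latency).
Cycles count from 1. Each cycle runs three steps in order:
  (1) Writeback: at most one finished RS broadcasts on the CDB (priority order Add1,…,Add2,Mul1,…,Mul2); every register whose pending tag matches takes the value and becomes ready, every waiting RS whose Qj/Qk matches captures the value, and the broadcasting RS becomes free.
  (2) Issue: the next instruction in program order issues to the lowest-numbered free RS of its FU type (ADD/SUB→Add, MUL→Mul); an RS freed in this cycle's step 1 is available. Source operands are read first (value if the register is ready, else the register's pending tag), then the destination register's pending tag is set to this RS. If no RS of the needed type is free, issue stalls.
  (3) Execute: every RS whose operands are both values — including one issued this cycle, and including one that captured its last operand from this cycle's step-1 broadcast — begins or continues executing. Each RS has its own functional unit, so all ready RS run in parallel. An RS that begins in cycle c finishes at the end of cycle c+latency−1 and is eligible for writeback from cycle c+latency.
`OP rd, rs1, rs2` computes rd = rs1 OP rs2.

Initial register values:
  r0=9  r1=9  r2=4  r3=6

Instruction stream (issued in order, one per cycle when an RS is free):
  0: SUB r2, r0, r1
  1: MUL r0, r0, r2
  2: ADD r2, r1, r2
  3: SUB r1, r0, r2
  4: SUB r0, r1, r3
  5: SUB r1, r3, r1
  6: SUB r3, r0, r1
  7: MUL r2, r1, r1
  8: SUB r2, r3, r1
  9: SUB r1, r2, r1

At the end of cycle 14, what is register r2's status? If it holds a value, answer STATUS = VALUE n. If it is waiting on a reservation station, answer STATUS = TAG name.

STATUS = TAG Add2

c1: issue SUB r2<-Add1 | r0:9,r1:9,r2:Add1,r3:6
c2: issue MUL r0<-Mul1 | r0:Mul1,r1:9,r2:Add1,r3:6
c3: CDB Add1=0; issue ADD r2<-Add1 | r0:Mul1,r1:9,r2:Add1,r3:6
c4: issue SUB r1<-Add2 | r0:Mul1,r1:Add2,r2:Add1,r3:6
c5: CDB Add1=9; issue SUB r0<-Add1 | r0:Add1,r1:Add2,r2:9,r3:6
c6: stall | r0:Add1,r1:Add2,r2:9,r3:6
c7: stall | r0:Add1,r1:Add2,r2:9,r3:6
c8: CDB Mul1=0; stall | r0:Add1,r1:Add2,r2:9,r3:6
c9: stall | r0:Add1,r1:Add2,r2:9,r3:6
c10: CDB Add2=-9; issue SUB r1<-Add2 | r0:Add1,r1:Add2,r2:9,r3:6
c11: stall | r0:Add1,r1:Add2,r2:9,r3:6
c12: CDB Add1=-15; issue SUB r3<-Add1 | r0:-15,r1:Add2,r2:9,r3:Add1
c13: CDB Add2=15; issue MUL r2<-Mul1 | r0:-15,r1:15,r2:Mul1,r3:Add1
c14: issue SUB r2<-Add2 | r0:-15,r1:15,r2:Add2,r3:Add1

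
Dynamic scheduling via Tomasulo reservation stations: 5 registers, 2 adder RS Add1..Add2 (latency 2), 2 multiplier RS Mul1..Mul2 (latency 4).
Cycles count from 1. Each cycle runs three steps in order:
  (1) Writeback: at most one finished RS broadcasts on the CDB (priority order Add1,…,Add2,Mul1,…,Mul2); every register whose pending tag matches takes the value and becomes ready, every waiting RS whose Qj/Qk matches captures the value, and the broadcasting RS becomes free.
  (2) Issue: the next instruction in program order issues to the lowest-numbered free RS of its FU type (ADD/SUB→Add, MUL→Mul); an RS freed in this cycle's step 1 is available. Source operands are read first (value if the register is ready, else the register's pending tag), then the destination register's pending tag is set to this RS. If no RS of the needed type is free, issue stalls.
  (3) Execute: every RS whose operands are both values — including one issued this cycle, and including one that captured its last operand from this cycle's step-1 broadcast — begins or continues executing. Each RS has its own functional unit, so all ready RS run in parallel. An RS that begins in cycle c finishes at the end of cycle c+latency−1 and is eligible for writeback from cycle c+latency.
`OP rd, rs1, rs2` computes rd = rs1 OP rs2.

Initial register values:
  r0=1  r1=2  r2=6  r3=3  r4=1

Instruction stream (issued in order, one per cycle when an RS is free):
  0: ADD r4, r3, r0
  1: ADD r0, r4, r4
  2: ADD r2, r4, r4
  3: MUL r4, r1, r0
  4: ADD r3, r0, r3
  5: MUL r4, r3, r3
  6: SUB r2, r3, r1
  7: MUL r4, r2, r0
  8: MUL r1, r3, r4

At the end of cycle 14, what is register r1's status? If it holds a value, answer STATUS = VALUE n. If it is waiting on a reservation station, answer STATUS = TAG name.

STATUS = TAG Mul2

c1: issue ADD r4<-Add1 | r0:1,r1:2,r2:6,r3:3,r4:Add1
c2: issue ADD r0<-Add2 | r0:Add2,r1:2,r2:6,r3:3,r4:Add1
c3: CDB Add1=4; issue ADD r2<-Add1 | r0:Add2,r1:2,r2:Add1,r3:3,r4:4
c4: issue MUL r4<-Mul1 | r0:Add2,r1:2,r2:Add1,r3:3,r4:Mul1
c5: CDB Add1=8; issue ADD r3<-Add1 | r0:Add2,r1:2,r2:8,r3:Add1,r4:Mul1
c6: CDB Add2=8; issue MUL r4<-Mul2 | r0:8,r1:2,r2:8,r3:Add1,r4:Mul2
c7: issue SUB r2<-Add2 | r0:8,r1:2,r2:Add2,r3:Add1,r4:Mul2
c8: CDB Add1=11; stall | r0:8,r1:2,r2:Add2,r3:11,r4:Mul2
c9: stall | r0:8,r1:2,r2:Add2,r3:11,r4:Mul2
c10: CDB Add2=9; stall | r0:8,r1:2,r2:9,r3:11,r4:Mul2
c11: CDB Mul1=16; issue MUL r4<-Mul1 | r0:8,r1:2,r2:9,r3:11,r4:Mul1
c12: CDB Mul2=121; issue MUL r1<-Mul2 | r0:8,r1:Mul2,r2:9,r3:11,r4:Mul1
c13: - | r0:8,r1:Mul2,r2:9,r3:11,r4:Mul1
c14: - | r0:8,r1:Mul2,r2:9,r3:11,r4:Mul1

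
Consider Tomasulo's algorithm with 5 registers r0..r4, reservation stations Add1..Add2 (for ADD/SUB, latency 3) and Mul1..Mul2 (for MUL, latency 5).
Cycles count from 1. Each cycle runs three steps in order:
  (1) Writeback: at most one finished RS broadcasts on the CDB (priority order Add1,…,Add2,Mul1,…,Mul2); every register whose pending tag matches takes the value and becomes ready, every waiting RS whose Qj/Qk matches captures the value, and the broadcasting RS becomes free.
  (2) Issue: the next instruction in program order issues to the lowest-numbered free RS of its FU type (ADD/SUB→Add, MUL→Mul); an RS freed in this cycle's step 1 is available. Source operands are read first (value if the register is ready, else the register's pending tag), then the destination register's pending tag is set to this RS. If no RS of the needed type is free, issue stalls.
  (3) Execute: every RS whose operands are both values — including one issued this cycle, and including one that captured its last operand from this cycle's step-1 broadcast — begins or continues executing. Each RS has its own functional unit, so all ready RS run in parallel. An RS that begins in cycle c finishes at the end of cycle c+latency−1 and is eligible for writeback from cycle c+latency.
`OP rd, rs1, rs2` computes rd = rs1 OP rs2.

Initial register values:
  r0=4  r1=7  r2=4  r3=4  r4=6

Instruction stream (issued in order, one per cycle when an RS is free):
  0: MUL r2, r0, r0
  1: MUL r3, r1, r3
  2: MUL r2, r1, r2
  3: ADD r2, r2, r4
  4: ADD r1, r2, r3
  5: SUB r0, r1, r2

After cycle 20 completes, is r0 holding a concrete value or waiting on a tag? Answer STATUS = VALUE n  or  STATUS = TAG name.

STATUS = VALUE 28

  c1: issue MUL r2<-Mul1  regs: r0:4,r1:7,r2:Mul1,r3:4,r4:6
  c2: issue MUL r3<-Mul2  regs: r0:4,r1:7,r2:Mul1,r3:Mul2,r4:6
  c3: stall  regs: r0:4,r1:7,r2:Mul1,r3:Mul2,r4:6
  c4: stall  regs: r0:4,r1:7,r2:Mul1,r3:Mul2,r4:6
  c5: stall  regs: r0:4,r1:7,r2:Mul1,r3:Mul2,r4:6
  c6: CDB Mul1=16; issue MUL r2<-Mul1  regs: r0:4,r1:7,r2:Mul1,r3:Mul2,r4:6
  c7: CDB Mul2=28; issue ADD r2<-Add1  regs: r0:4,r1:7,r2:Add1,r3:28,r4:6
  c8: issue ADD r1<-Add2  regs: r0:4,r1:Add2,r2:Add1,r3:28,r4:6
  c9: stall  regs: r0:4,r1:Add2,r2:Add1,r3:28,r4:6
  c10: stall  regs: r0:4,r1:Add2,r2:Add1,r3:28,r4:6
  c11: CDB Mul1=112; stall  regs: r0:4,r1:Add2,r2:Add1,r3:28,r4:6
  c12: stall  regs: r0:4,r1:Add2,r2:Add1,r3:28,r4:6
  c13: stall  regs: r0:4,r1:Add2,r2:Add1,r3:28,r4:6
  c14: CDB Add1=118; issue SUB r0<-Add1  regs: r0:Add1,r1:Add2,r2:118,r3:28,r4:6
  c15: -  regs: r0:Add1,r1:Add2,r2:118,r3:28,r4:6
  c16: -  regs: r0:Add1,r1:Add2,r2:118,r3:28,r4:6
  c17: CDB Add2=146  regs: r0:Add1,r1:146,r2:118,r3:28,r4:6
  c18: -  regs: r0:Add1,r1:146,r2:118,r3:28,r4:6
  c19: -  regs: r0:Add1,r1:146,r2:118,r3:28,r4:6
  c20: CDB Add1=28  regs: r0:28,r1:146,r2:118,r3:28,r4:6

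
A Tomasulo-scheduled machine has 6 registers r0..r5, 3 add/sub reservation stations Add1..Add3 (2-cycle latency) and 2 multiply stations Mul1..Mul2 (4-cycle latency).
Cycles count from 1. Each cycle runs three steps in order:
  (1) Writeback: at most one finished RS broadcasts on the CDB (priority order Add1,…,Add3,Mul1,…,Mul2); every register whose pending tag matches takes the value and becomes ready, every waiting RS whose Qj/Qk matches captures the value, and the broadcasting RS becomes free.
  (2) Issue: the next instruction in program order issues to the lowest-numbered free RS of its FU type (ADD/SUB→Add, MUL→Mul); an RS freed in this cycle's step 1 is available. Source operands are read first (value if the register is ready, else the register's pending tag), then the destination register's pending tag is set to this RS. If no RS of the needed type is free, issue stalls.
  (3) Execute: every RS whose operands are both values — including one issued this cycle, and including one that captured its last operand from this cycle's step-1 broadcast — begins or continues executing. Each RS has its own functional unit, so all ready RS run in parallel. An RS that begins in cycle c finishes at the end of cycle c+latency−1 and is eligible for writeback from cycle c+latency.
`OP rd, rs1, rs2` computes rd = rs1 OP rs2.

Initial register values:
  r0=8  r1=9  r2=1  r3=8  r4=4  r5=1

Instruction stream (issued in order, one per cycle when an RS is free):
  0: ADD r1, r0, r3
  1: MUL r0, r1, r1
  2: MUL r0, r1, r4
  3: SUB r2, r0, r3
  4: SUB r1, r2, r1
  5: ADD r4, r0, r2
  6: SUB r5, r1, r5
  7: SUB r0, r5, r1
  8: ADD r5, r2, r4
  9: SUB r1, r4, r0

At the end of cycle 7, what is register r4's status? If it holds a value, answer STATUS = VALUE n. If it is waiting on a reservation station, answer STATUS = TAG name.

STATUS = TAG Add3

c1: issue ADD r1<-Add1 | r0:8,r1:Add1,r2:1,r3:8,r4:4,r5:1
c2: issue MUL r0<-Mul1 | r0:Mul1,r1:Add1,r2:1,r3:8,r4:4,r5:1
c3: CDB Add1=16; issue MUL r0<-Mul2 | r0:Mul2,r1:16,r2:1,r3:8,r4:4,r5:1
c4: issue SUB r2<-Add1 | r0:Mul2,r1:16,r2:Add1,r3:8,r4:4,r5:1
c5: issue SUB r1<-Add2 | r0:Mul2,r1:Add2,r2:Add1,r3:8,r4:4,r5:1
c6: issue ADD r4<-Add3 | r0:Mul2,r1:Add2,r2:Add1,r3:8,r4:Add3,r5:1
c7: CDB Mul1=256; stall | r0:Mul2,r1:Add2,r2:Add1,r3:8,r4:Add3,r5:1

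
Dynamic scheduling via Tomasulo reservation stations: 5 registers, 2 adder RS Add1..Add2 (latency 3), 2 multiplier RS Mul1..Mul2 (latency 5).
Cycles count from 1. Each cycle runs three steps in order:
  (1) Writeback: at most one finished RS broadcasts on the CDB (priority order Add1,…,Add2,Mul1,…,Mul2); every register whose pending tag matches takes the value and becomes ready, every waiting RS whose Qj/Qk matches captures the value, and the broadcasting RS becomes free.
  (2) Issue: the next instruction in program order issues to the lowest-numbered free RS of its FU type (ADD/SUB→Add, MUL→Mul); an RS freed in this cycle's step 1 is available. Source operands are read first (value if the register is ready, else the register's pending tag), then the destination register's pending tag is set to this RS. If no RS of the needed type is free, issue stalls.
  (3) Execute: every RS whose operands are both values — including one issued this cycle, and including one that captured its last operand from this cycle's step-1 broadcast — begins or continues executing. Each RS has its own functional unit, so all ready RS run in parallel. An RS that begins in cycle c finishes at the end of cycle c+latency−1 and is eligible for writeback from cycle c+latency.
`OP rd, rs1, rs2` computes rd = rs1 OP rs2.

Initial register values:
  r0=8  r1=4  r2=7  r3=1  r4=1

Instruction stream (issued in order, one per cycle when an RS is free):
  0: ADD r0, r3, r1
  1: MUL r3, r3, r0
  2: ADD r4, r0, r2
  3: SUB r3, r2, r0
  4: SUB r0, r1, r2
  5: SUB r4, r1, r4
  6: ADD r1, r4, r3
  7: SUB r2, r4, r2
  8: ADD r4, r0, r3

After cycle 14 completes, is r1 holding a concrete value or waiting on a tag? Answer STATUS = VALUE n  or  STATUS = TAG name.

STATUS = VALUE -6

cycle 1: issue ADD r0<-Add1 // r0:Add1,r1:4,r2:7,r3:1,r4:1
cycle 2: issue MUL r3<-Mul1 // r0:Add1,r1:4,r2:7,r3:Mul1,r4:1
cycle 3: issue ADD r4<-Add2 // r0:Add1,r1:4,r2:7,r3:Mul1,r4:Add2
cycle 4: CDB Add1=5; issue SUB r3<-Add1 // r0:5,r1:4,r2:7,r3:Add1,r4:Add2
cycle 5: stall // r0:5,r1:4,r2:7,r3:Add1,r4:Add2
cycle 6: stall // r0:5,r1:4,r2:7,r3:Add1,r4:Add2
cycle 7: CDB Add1=2; issue SUB r0<-Add1 // r0:Add1,r1:4,r2:7,r3:2,r4:Add2
cycle 8: CDB Add2=12; issue SUB r4<-Add2 // r0:Add1,r1:4,r2:7,r3:2,r4:Add2
cycle 9: CDB Mul1=5; stall // r0:Add1,r1:4,r2:7,r3:2,r4:Add2
cycle 10: CDB Add1=-3; issue ADD r1<-Add1 // r0:-3,r1:Add1,r2:7,r3:2,r4:Add2
cycle 11: CDB Add2=-8; issue SUB r2<-Add2 // r0:-3,r1:Add1,r2:Add2,r3:2,r4:-8
cycle 12: stall // r0:-3,r1:Add1,r2:Add2,r3:2,r4:-8
cycle 13: stall // r0:-3,r1:Add1,r2:Add2,r3:2,r4:-8
cycle 14: CDB Add1=-6; issue ADD r4<-Add1 // r0:-3,r1:-6,r2:Add2,r3:2,r4:Add1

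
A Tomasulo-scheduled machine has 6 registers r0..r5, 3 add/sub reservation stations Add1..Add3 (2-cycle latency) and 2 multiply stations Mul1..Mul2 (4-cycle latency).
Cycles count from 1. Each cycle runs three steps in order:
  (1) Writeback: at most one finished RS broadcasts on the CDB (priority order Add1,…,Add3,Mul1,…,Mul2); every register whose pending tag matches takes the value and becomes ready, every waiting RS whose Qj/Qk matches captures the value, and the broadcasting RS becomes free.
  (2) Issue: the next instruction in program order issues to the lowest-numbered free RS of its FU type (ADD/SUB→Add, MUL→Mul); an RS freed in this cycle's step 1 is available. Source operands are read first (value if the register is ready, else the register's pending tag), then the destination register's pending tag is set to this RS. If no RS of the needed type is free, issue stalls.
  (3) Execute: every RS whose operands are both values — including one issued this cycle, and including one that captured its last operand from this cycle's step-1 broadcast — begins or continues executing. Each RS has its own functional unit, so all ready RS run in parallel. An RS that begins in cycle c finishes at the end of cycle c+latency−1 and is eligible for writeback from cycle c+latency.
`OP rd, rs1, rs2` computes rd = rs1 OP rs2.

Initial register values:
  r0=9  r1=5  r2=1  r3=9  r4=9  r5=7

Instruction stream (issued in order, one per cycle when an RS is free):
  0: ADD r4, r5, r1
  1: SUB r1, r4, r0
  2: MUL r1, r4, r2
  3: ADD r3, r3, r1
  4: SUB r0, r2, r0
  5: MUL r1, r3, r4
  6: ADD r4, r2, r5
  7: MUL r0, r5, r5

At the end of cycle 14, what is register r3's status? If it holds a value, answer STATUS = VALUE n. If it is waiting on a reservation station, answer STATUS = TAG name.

STATUS = VALUE 21

c1: issue ADD r4<-Add1 | r0:9,r1:5,r2:1,r3:9,r4:Add1,r5:7
c2: issue SUB r1<-Add2 | r0:9,r1:Add2,r2:1,r3:9,r4:Add1,r5:7
c3: CDB Add1=12; issue MUL r1<-Mul1 | r0:9,r1:Mul1,r2:1,r3:9,r4:12,r5:7
c4: issue ADD r3<-Add1 | r0:9,r1:Mul1,r2:1,r3:Add1,r4:12,r5:7
c5: CDB Add2=3; issue SUB r0<-Add2 | r0:Add2,r1:Mul1,r2:1,r3:Add1,r4:12,r5:7
c6: issue MUL r1<-Mul2 | r0:Add2,r1:Mul2,r2:1,r3:Add1,r4:12,r5:7
c7: CDB Add2=-8; issue ADD r4<-Add2 | r0:-8,r1:Mul2,r2:1,r3:Add1,r4:Add2,r5:7
c8: CDB Mul1=12; issue MUL r0<-Mul1 | r0:Mul1,r1:Mul2,r2:1,r3:Add1,r4:Add2,r5:7
c9: CDB Add2=8 | r0:Mul1,r1:Mul2,r2:1,r3:Add1,r4:8,r5:7
c10: CDB Add1=21 | r0:Mul1,r1:Mul2,r2:1,r3:21,r4:8,r5:7
c11: - | r0:Mul1,r1:Mul2,r2:1,r3:21,r4:8,r5:7
c12: CDB Mul1=49 | r0:49,r1:Mul2,r2:1,r3:21,r4:8,r5:7
c13: - | r0:49,r1:Mul2,r2:1,r3:21,r4:8,r5:7
c14: CDB Mul2=252 | r0:49,r1:252,r2:1,r3:21,r4:8,r5:7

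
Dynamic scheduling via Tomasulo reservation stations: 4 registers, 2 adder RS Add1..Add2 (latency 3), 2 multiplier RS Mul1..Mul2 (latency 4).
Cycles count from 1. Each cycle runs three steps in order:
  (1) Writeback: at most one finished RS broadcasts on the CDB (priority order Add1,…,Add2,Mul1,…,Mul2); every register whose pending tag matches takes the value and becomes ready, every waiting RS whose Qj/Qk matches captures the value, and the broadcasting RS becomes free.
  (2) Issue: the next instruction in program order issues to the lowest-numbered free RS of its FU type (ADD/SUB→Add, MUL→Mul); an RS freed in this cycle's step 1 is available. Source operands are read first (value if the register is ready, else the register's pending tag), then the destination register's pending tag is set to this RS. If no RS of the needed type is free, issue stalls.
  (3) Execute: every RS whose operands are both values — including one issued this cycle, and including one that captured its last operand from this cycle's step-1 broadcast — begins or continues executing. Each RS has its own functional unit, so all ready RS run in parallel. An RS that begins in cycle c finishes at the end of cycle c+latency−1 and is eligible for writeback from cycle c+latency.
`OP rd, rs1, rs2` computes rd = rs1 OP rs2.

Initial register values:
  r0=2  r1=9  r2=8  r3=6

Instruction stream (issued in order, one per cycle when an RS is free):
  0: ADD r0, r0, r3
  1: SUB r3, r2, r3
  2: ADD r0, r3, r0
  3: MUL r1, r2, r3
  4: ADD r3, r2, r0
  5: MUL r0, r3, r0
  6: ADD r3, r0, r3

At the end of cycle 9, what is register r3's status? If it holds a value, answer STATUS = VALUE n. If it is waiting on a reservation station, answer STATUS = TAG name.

c1: issue ADD r0<-Add1 | r0:Add1,r1:9,r2:8,r3:6
c2: issue SUB r3<-Add2 | r0:Add1,r1:9,r2:8,r3:Add2
c3: stall | r0:Add1,r1:9,r2:8,r3:Add2
c4: CDB Add1=8; issue ADD r0<-Add1 | r0:Add1,r1:9,r2:8,r3:Add2
c5: CDB Add2=2; issue MUL r1<-Mul1 | r0:Add1,r1:Mul1,r2:8,r3:2
c6: issue ADD r3<-Add2 | r0:Add1,r1:Mul1,r2:8,r3:Add2
c7: issue MUL r0<-Mul2 | r0:Mul2,r1:Mul1,r2:8,r3:Add2
c8: CDB Add1=10; issue ADD r3<-Add1 | r0:Mul2,r1:Mul1,r2:8,r3:Add1
c9: CDB Mul1=16 | r0:Mul2,r1:16,r2:8,r3:Add1

STATUS = TAG Add1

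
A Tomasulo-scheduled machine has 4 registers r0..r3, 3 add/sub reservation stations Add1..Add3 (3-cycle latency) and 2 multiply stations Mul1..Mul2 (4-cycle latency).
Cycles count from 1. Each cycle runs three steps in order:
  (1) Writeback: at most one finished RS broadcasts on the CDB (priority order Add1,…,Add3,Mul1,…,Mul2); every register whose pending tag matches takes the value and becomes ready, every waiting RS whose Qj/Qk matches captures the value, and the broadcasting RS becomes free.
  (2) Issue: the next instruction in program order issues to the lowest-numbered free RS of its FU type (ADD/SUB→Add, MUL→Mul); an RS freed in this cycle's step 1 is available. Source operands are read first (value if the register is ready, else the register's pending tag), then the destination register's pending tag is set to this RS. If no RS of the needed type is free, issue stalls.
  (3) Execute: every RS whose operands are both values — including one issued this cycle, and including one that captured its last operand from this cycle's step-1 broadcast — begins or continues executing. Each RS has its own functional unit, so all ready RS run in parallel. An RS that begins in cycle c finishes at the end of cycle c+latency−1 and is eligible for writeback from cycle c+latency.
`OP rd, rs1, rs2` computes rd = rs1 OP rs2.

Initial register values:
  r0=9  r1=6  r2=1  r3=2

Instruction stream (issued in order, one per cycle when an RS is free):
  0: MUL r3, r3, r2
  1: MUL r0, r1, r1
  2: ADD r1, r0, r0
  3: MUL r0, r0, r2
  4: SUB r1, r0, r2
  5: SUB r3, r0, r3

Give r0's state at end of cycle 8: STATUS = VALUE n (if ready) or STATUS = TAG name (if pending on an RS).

c1: issue MUL r3<-Mul1 | r0:9,r1:6,r2:1,r3:Mul1
c2: issue MUL r0<-Mul2 | r0:Mul2,r1:6,r2:1,r3:Mul1
c3: issue ADD r1<-Add1 | r0:Mul2,r1:Add1,r2:1,r3:Mul1
c4: stall | r0:Mul2,r1:Add1,r2:1,r3:Mul1
c5: CDB Mul1=2; issue MUL r0<-Mul1 | r0:Mul1,r1:Add1,r2:1,r3:2
c6: CDB Mul2=36; issue SUB r1<-Add2 | r0:Mul1,r1:Add2,r2:1,r3:2
c7: issue SUB r3<-Add3 | r0:Mul1,r1:Add2,r2:1,r3:Add3
c8: - | r0:Mul1,r1:Add2,r2:1,r3:Add3

STATUS = TAG Mul1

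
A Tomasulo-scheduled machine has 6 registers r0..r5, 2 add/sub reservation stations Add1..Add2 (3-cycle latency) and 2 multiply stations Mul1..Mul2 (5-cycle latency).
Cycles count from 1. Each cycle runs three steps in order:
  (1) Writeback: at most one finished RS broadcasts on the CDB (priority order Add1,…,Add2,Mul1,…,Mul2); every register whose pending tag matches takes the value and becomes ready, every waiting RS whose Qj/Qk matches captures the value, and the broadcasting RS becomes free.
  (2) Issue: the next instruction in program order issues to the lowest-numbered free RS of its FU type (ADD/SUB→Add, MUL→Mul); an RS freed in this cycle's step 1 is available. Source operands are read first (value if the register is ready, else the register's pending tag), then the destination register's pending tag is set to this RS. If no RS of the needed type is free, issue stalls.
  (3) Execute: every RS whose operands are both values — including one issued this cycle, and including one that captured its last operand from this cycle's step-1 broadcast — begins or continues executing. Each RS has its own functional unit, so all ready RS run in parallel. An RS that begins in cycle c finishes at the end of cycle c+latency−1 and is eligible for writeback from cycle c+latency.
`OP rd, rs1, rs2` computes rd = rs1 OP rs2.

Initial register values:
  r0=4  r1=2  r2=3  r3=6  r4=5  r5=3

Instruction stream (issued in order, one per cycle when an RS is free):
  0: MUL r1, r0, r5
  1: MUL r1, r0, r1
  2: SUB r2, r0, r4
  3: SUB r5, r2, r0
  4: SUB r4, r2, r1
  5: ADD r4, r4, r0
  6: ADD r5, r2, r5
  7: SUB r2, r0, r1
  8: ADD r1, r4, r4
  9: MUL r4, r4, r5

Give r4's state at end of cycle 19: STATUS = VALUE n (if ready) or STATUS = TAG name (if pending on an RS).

  c1: issue MUL r1<-Mul1  regs: r0:4,r1:Mul1,r2:3,r3:6,r4:5,r5:3
  c2: issue MUL r1<-Mul2  regs: r0:4,r1:Mul2,r2:3,r3:6,r4:5,r5:3
  c3: issue SUB r2<-Add1  regs: r0:4,r1:Mul2,r2:Add1,r3:6,r4:5,r5:3
  c4: issue SUB r5<-Add2  regs: r0:4,r1:Mul2,r2:Add1,r3:6,r4:5,r5:Add2
  c5: stall  regs: r0:4,r1:Mul2,r2:Add1,r3:6,r4:5,r5:Add2
  c6: CDB Add1=-1; issue SUB r4<-Add1  regs: r0:4,r1:Mul2,r2:-1,r3:6,r4:Add1,r5:Add2
  c7: CDB Mul1=12; stall  regs: r0:4,r1:Mul2,r2:-1,r3:6,r4:Add1,r5:Add2
  c8: stall  regs: r0:4,r1:Mul2,r2:-1,r3:6,r4:Add1,r5:Add2
  c9: CDB Add2=-5; issue ADD r4<-Add2  regs: r0:4,r1:Mul2,r2:-1,r3:6,r4:Add2,r5:-5
  c10: stall  regs: r0:4,r1:Mul2,r2:-1,r3:6,r4:Add2,r5:-5
  c11: stall  regs: r0:4,r1:Mul2,r2:-1,r3:6,r4:Add2,r5:-5
  c12: CDB Mul2=48; stall  regs: r0:4,r1:48,r2:-1,r3:6,r4:Add2,r5:-5
  c13: stall  regs: r0:4,r1:48,r2:-1,r3:6,r4:Add2,r5:-5
  c14: stall  regs: r0:4,r1:48,r2:-1,r3:6,r4:Add2,r5:-5
  c15: CDB Add1=-49; issue ADD r5<-Add1  regs: r0:4,r1:48,r2:-1,r3:6,r4:Add2,r5:Add1
  c16: stall  regs: r0:4,r1:48,r2:-1,r3:6,r4:Add2,r5:Add1
  c17: stall  regs: r0:4,r1:48,r2:-1,r3:6,r4:Add2,r5:Add1
  c18: CDB Add1=-6; issue SUB r2<-Add1  regs: r0:4,r1:48,r2:Add1,r3:6,r4:Add2,r5:-6
  c19: CDB Add2=-45; issue ADD r1<-Add2  regs: r0:4,r1:Add2,r2:Add1,r3:6,r4:-45,r5:-6

STATUS = VALUE -45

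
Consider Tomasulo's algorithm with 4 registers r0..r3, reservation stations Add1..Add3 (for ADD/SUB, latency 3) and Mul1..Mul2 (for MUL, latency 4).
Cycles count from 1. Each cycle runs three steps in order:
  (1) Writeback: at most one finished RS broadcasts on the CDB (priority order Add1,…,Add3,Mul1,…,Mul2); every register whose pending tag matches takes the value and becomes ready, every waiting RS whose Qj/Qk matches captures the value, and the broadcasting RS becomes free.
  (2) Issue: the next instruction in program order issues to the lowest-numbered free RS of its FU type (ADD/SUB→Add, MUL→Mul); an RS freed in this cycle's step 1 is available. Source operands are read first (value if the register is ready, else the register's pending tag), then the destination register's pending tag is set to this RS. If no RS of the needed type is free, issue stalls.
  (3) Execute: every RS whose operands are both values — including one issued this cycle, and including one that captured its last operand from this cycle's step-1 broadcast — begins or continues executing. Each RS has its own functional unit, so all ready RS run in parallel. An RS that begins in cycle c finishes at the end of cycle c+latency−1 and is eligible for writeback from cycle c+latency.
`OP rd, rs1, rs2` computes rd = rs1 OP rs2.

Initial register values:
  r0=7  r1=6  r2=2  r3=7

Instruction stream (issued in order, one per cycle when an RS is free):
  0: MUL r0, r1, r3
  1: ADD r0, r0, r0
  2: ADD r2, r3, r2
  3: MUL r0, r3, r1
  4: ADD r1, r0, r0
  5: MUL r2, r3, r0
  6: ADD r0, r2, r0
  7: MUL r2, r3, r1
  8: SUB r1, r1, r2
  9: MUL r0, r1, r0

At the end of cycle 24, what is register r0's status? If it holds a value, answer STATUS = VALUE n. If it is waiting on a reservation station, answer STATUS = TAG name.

STATUS = VALUE -169344

c1: issue MUL r0<-Mul1 | r0:Mul1,r1:6,r2:2,r3:7
c2: issue ADD r0<-Add1 | r0:Add1,r1:6,r2:2,r3:7
c3: issue ADD r2<-Add2 | r0:Add1,r1:6,r2:Add2,r3:7
c4: issue MUL r0<-Mul2 | r0:Mul2,r1:6,r2:Add2,r3:7
c5: CDB Mul1=42; issue ADD r1<-Add3 | r0:Mul2,r1:Add3,r2:Add2,r3:7
c6: CDB Add2=9; issue MUL r2<-Mul1 | r0:Mul2,r1:Add3,r2:Mul1,r3:7
c7: issue ADD r0<-Add2 | r0:Add2,r1:Add3,r2:Mul1,r3:7
c8: CDB Add1=84; stall | r0:Add2,r1:Add3,r2:Mul1,r3:7
c9: CDB Mul2=42; issue MUL r2<-Mul2 | r0:Add2,r1:Add3,r2:Mul2,r3:7
c10: issue SUB r1<-Add1 | r0:Add2,r1:Add1,r2:Mul2,r3:7
c11: stall | r0:Add2,r1:Add1,r2:Mul2,r3:7
c12: CDB Add3=84; stall | r0:Add2,r1:Add1,r2:Mul2,r3:7
c13: CDB Mul1=294; issue MUL r0<-Mul1 | r0:Mul1,r1:Add1,r2:Mul2,r3:7
c14: - | r0:Mul1,r1:Add1,r2:Mul2,r3:7
c15: - | r0:Mul1,r1:Add1,r2:Mul2,r3:7
c16: CDB Add2=336 | r0:Mul1,r1:Add1,r2:Mul2,r3:7
c17: CDB Mul2=588 | r0:Mul1,r1:Add1,r2:588,r3:7
c18: - | r0:Mul1,r1:Add1,r2:588,r3:7
c19: - | r0:Mul1,r1:Add1,r2:588,r3:7
c20: CDB Add1=-504 | r0:Mul1,r1:-504,r2:588,r3:7
c21: - | r0:Mul1,r1:-504,r2:588,r3:7
c22: - | r0:Mul1,r1:-504,r2:588,r3:7
c23: - | r0:Mul1,r1:-504,r2:588,r3:7
c24: CDB Mul1=-169344 | r0:-169344,r1:-504,r2:588,r3:7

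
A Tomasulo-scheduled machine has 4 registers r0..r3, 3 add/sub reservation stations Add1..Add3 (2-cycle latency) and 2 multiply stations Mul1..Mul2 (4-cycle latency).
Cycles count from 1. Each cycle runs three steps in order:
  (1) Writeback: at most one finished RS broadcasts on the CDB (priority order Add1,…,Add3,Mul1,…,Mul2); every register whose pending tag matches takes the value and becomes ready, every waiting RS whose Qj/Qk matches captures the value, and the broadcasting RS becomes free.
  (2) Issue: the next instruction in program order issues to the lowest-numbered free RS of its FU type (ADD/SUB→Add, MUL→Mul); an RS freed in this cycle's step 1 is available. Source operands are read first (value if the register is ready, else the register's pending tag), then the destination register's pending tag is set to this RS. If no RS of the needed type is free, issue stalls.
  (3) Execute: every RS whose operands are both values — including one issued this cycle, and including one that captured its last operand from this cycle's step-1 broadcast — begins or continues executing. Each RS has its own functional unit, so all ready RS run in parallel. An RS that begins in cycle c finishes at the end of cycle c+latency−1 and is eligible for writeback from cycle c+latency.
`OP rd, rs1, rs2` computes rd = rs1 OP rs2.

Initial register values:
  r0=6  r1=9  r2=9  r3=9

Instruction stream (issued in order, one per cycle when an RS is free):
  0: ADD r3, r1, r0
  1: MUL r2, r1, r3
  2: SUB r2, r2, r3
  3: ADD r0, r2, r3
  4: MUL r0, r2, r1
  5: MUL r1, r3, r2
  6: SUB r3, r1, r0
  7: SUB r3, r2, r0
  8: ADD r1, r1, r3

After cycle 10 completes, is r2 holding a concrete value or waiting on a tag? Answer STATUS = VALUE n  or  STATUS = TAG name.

  c1: issue ADD r3<-Add1  regs: r0:6,r1:9,r2:9,r3:Add1
  c2: issue MUL r2<-Mul1  regs: r0:6,r1:9,r2:Mul1,r3:Add1
  c3: CDB Add1=15; issue SUB r2<-Add1  regs: r0:6,r1:9,r2:Add1,r3:15
  c4: issue ADD r0<-Add2  regs: r0:Add2,r1:9,r2:Add1,r3:15
  c5: issue MUL r0<-Mul2  regs: r0:Mul2,r1:9,r2:Add1,r3:15
  c6: stall  regs: r0:Mul2,r1:9,r2:Add1,r3:15
  c7: CDB Mul1=135; issue MUL r1<-Mul1  regs: r0:Mul2,r1:Mul1,r2:Add1,r3:15
  c8: issue SUB r3<-Add3  regs: r0:Mul2,r1:Mul1,r2:Add1,r3:Add3
  c9: CDB Add1=120; issue SUB r3<-Add1  regs: r0:Mul2,r1:Mul1,r2:120,r3:Add1
  c10: stall  regs: r0:Mul2,r1:Mul1,r2:120,r3:Add1

STATUS = VALUE 120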